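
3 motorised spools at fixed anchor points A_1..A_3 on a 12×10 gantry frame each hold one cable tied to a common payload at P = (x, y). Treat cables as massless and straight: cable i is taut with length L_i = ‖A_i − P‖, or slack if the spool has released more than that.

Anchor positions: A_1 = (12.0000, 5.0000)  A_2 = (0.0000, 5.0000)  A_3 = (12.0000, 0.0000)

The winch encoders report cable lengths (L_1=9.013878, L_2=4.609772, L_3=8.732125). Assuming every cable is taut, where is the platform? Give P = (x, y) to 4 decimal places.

(3.5000, 2.0000)

circle eqns → linear via eq_j − eq_1; set q_j = A_j·A_j − L_j²
q_1 = 144.0000+25.0000−81.2500 = 87.7500
24.0000·x + 0.0000·y = q_1−q_2 = 84.0000
0.0000·x + 10.0000·y = q_1−q_3 = 20.0000
solve first two rows → x=3.5000, y=2.0000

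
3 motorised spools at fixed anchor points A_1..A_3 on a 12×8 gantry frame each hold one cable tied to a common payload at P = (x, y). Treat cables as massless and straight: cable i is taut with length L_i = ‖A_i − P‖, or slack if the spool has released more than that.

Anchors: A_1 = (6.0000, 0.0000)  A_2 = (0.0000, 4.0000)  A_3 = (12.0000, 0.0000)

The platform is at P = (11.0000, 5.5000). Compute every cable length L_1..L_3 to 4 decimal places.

L_1 = √((6.0000−11.0000)² + (0.0000−5.5000)²) = 7.4330
L_2 = √((0.0000−11.0000)² + (4.0000−5.5000)²) = 11.1018
L_3 = √((12.0000−11.0000)² + (0.0000−5.5000)²) = 5.5902

(7.4330, 11.1018, 5.5902)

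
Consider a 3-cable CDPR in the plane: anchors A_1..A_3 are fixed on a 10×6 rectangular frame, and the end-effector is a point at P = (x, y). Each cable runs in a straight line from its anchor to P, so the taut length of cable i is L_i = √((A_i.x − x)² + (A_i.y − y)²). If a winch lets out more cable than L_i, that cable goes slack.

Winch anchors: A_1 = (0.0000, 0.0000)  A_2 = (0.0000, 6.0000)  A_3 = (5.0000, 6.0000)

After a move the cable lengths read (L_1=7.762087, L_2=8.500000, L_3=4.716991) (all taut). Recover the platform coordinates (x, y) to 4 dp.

circle eqns → linear via eq_j − eq_1; set k_j = A_j·A_j − L_j²
k_1 = 0.0000+0.0000−60.2500 = -60.2500
0.0000·x − 12.0000·y = k_1−k_2 = -24.0000
-10.0000·x − 12.0000·y = k_1−k_3 = -99.0000
solve first two rows → x=7.5000, y=2.0000

(7.5000, 2.0000)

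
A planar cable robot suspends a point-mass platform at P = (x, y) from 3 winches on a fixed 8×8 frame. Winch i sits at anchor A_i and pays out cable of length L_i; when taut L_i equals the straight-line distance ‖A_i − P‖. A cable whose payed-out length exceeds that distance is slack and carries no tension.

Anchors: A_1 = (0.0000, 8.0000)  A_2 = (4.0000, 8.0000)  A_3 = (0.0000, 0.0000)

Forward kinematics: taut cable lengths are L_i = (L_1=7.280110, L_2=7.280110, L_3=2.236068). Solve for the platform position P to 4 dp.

(2.0000, 1.0000)

each cable: (A_i−P)·(A_i−P) = L_i²; let c_i = ‖A_i‖²−L_i²
c_1 = 0.0000+64.0000−53.0000 = 11.0000
row 1: -8.0000x + 0.0000y = -16.0000  (c_2=27.0000)
row 2: 0.0000x + 16.0000y = 16.0000  (c_3=-5.0000)
Cramer on rows 1–2 → x = 2.0000, y = 1.0000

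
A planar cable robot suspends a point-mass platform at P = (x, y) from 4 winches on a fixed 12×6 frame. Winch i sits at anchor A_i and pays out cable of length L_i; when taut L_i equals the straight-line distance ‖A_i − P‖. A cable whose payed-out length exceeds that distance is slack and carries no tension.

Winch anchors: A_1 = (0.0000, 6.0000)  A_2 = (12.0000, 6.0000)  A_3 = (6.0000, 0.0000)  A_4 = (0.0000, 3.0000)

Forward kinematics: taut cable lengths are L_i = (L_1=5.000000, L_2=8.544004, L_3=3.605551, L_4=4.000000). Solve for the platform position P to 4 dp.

each cable: (A_i−P)·(A_i−P) = L_i²; let k_i = ‖A_i‖²−L_i²
k_1 = 0.0000+36.0000−25.0000 = 11.0000
row 1: -24.0000x + 0.0000y = -96.0000  (k_2=107.0000)
row 2: -12.0000x + 12.0000y = -12.0000  (k_3=23.0000)
row 3: 0.0000x + 6.0000y = 18.0000  (k_4=-7.0000)
Cramer on rows 1–2 → x = 4.0000, y = 3.0000
check cable 4: ‖A_4−P‖² = 16.0000 ≈ L_4² = 16.0000 ✓

(4.0000, 3.0000)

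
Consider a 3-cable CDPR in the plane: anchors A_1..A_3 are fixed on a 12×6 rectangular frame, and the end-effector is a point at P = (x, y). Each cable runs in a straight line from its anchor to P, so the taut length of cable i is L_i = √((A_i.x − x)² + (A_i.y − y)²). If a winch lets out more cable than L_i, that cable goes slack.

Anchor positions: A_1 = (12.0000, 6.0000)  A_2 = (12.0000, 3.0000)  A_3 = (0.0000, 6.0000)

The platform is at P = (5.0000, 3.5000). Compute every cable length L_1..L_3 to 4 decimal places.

(7.4330, 7.0178, 5.5902)

cable 1: Δx=7.0000, Δy=2.5000; L_1 = √(Δx²+Δy²) = 7.4330
cable 2: Δx=7.0000, Δy=-0.5000; L_2 = √(Δx²+Δy²) = 7.0178
cable 3: Δx=-5.0000, Δy=2.5000; L_3 = √(Δx²+Δy²) = 5.5902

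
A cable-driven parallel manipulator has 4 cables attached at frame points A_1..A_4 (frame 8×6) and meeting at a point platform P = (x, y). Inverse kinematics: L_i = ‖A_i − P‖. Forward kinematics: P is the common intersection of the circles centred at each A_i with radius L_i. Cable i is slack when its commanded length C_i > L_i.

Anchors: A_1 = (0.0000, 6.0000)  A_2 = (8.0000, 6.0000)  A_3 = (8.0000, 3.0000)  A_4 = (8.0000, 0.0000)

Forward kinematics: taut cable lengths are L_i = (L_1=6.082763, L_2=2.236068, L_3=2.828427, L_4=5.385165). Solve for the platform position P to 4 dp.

(6.0000, 5.0000)

each cable: (A_i−P)·(A_i−P) = L_i²; let q_i = ‖A_i‖²−L_i²
q_1 = 0.0000+36.0000−37.0000 = -1.0000
row 1: -16.0000x + 0.0000y = -96.0000  (q_2=95.0000)
row 2: -16.0000x + 6.0000y = -66.0000  (q_3=65.0000)
row 3: -16.0000x + 12.0000y = -36.0000  (q_4=35.0000)
Cramer on rows 1–2 → x = 6.0000, y = 5.0000
check cable 4: ‖A_4−P‖² = 29.0000 ≈ L_4² = 29.0000 ✓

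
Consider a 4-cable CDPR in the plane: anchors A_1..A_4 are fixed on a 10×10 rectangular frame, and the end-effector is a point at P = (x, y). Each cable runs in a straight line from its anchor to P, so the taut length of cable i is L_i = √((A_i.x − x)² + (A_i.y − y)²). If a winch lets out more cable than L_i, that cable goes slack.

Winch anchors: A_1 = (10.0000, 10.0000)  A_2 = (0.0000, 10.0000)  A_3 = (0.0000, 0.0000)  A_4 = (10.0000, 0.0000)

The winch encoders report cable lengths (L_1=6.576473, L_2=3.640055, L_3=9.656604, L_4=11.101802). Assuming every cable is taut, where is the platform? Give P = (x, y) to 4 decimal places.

(3.5000, 9.0000)

each cable: (A_i−P)·(A_i−P) = L_i²; let q_i = ‖A_i‖²−L_i²
q_1 = 100.0000+100.0000−43.2500 = 156.7500
row 1: 20.0000x + 0.0000y = 70.0000  (q_2=86.7500)
row 2: 20.0000x + 20.0000y = 250.0000  (q_3=-93.2500)
row 3: 0.0000x + 20.0000y = 180.0000  (q_4=-23.2500)
Cramer on rows 1–2 → x = 3.5000, y = 9.0000
check cable 4: ‖A_4−P‖² = 123.2500 ≈ L_4² = 123.2500 ✓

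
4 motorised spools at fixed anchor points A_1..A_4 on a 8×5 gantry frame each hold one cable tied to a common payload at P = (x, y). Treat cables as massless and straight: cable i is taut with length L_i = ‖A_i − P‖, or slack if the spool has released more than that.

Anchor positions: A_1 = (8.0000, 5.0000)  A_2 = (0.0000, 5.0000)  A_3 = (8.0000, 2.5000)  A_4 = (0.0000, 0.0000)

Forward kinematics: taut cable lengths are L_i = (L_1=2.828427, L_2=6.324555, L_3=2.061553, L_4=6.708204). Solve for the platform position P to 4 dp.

each cable: (A_i−P)·(A_i−P) = L_i²; let q_i = ‖A_i‖²−L_i²
q_1 = 64.0000+25.0000−8.0000 = 81.0000
row 1: 16.0000x + 0.0000y = 96.0000  (q_2=-15.0000)
row 2: 0.0000x + 5.0000y = 15.0000  (q_3=66.0000)
row 3: 16.0000x + 10.0000y = 126.0000  (q_4=-45.0000)
Cramer on rows 1–2 → x = 6.0000, y = 3.0000
check cable 4: ‖A_4−P‖² = 45.0000 ≈ L_4² = 45.0000 ✓

(6.0000, 3.0000)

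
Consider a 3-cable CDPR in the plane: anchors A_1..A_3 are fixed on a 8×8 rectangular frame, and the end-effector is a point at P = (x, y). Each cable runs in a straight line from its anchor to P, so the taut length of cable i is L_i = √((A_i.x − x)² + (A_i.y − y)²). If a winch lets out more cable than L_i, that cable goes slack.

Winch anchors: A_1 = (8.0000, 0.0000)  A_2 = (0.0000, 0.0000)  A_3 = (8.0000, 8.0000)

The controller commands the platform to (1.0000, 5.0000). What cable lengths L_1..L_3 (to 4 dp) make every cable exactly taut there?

(8.6023, 5.0990, 7.6158)

L_1: Δ = A_1−P = (7.0000, -5.0000) → ‖Δ‖ = √74.0000 = 8.6023
L_2: Δ = A_2−P = (-1.0000, -5.0000) → ‖Δ‖ = √26.0000 = 5.0990
L_3: Δ = A_3−P = (7.0000, 3.0000) → ‖Δ‖ = √58.0000 = 7.6158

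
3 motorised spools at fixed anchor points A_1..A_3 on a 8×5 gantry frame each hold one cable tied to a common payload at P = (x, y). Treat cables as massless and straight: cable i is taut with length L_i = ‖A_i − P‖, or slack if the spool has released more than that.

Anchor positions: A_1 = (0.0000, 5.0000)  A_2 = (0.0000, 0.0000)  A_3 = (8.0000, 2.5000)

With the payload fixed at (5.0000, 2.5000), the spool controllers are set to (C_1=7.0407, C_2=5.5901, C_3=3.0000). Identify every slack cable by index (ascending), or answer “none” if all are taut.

1

i=1: geometric 5.5902 vs commanded 7.0407 ⇒ slack
i=2: geometric 5.5902 vs commanded 5.5901 ⇒ taut
i=3: geometric 3.0000 vs commanded 3.0000 ⇒ taut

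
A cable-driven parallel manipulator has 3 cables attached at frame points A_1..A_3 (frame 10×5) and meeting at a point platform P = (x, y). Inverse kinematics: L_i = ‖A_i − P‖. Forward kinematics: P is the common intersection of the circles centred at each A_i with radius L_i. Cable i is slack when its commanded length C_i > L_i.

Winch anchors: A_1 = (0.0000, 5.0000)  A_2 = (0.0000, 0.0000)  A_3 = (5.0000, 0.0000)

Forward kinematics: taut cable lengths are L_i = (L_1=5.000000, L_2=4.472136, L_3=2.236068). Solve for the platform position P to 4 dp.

circle eqns → linear via eq_j − eq_1; set k_j = A_j·A_j − L_j²
k_1 = 0.0000+25.0000−25.0000 = 0.0000
0.0000·x + 10.0000·y = k_1−k_2 = 20.0000
-10.0000·x + 10.0000·y = k_1−k_3 = -20.0000
solve first two rows → x=4.0000, y=2.0000

(4.0000, 2.0000)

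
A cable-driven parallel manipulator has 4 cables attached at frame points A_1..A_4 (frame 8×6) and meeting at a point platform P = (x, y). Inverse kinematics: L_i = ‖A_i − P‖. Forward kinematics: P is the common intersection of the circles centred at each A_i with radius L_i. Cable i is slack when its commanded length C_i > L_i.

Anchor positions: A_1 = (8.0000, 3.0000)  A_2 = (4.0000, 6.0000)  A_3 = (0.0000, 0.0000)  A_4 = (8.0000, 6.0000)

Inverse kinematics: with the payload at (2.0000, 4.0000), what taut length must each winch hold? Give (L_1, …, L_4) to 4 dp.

L_1: Δ = A_1−P = (6.0000, -1.0000) → ‖Δ‖ = √37.0000 = 6.0828
L_2: Δ = A_2−P = (2.0000, 2.0000) → ‖Δ‖ = √8.0000 = 2.8284
L_3: Δ = A_3−P = (-2.0000, -4.0000) → ‖Δ‖ = √20.0000 = 4.4721
L_4: Δ = A_4−P = (6.0000, 2.0000) → ‖Δ‖ = √40.0000 = 6.3246

(6.0828, 2.8284, 4.4721, 6.3246)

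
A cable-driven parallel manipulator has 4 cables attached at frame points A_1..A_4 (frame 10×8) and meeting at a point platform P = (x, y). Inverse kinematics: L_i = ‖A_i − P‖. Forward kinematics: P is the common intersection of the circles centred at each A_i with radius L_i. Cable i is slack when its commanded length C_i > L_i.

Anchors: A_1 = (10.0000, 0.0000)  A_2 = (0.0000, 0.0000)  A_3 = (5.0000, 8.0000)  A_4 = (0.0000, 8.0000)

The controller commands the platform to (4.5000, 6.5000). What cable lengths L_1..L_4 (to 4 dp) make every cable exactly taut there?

(8.5147, 7.9057, 1.5811, 4.7434)

L_1 = √((10.0000−4.5000)² + (0.0000−6.5000)²) = 8.5147
L_2 = √((0.0000−4.5000)² + (0.0000−6.5000)²) = 7.9057
L_3 = √((5.0000−4.5000)² + (8.0000−6.5000)²) = 1.5811
L_4 = √((0.0000−4.5000)² + (8.0000−6.5000)²) = 4.7434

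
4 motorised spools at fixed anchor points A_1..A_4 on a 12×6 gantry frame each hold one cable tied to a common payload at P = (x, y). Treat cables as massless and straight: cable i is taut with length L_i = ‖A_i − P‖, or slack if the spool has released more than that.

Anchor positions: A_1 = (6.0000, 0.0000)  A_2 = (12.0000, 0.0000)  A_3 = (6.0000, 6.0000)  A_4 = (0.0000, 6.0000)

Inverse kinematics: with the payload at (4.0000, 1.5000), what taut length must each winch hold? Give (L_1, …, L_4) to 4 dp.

(2.5000, 8.1394, 4.9244, 6.0208)

L_1: Δ = A_1−P = (2.0000, -1.5000) → ‖Δ‖ = √6.2500 = 2.5000
L_2: Δ = A_2−P = (8.0000, -1.5000) → ‖Δ‖ = √66.2500 = 8.1394
L_3: Δ = A_3−P = (2.0000, 4.5000) → ‖Δ‖ = √24.2500 = 4.9244
L_4: Δ = A_4−P = (-4.0000, 4.5000) → ‖Δ‖ = √36.2500 = 6.0208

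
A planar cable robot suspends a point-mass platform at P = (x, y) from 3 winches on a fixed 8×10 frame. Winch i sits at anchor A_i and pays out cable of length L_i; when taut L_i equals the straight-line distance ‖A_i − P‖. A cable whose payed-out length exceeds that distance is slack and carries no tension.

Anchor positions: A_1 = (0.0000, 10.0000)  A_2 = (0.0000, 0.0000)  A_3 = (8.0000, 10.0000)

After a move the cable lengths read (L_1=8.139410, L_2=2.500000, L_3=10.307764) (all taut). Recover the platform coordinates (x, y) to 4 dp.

expand ‖A_i−P‖²=L_i² and subtract eq 1 (c_i ≔ ‖A_i‖²−L_i²)
c_1 = 0.0000+100.0000−66.2500 = 33.7500
eq1−eq2 → [0.0000  20.0000]·P = 40.0000
eq1−eq3 → [-16.0000  0.0000]·P = -24.0000
2×2 solve → P = (1.5000, 2.0000)

(1.5000, 2.0000)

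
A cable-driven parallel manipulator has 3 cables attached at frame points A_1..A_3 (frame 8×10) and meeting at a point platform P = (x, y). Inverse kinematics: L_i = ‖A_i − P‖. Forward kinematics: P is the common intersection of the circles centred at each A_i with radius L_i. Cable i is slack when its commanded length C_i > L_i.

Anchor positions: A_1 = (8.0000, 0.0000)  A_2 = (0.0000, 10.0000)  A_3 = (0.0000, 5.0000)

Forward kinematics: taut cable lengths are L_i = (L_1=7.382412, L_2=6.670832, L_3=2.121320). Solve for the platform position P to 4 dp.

(1.5000, 3.5000)

expand ‖A_i−P‖²=L_i² and subtract eq 1 (c_i ≔ ‖A_i‖²−L_i²)
c_1 = 64.0000+0.0000−54.5000 = 9.5000
eq1−eq2 → [16.0000  -20.0000]·P = -46.0000
eq1−eq3 → [16.0000  -10.0000]·P = -11.0000
2×2 solve → P = (1.5000, 3.5000)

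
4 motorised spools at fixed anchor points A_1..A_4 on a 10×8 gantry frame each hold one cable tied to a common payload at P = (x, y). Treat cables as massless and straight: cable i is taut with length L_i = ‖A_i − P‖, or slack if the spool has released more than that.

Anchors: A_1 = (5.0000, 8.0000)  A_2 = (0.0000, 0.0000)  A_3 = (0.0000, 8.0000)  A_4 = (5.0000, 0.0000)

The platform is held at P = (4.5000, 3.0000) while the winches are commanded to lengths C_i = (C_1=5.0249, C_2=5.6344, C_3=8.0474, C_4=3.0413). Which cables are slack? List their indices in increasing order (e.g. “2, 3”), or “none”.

2, 3

i=1: geometric 5.0249 vs commanded 5.0249 ⇒ taut
i=2: geometric 5.4083 vs commanded 5.6344 ⇒ slack
i=3: geometric 6.7268 vs commanded 8.0474 ⇒ slack
i=4: geometric 3.0414 vs commanded 3.0413 ⇒ taut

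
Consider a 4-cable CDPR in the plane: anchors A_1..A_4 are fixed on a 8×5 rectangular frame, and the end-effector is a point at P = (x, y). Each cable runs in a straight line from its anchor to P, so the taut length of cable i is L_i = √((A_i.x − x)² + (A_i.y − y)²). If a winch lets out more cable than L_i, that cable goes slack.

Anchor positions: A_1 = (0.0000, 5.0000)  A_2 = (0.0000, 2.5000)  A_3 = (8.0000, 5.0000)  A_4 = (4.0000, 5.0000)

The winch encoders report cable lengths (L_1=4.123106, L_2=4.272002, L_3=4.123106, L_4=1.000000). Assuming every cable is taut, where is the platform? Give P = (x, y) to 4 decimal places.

(4.0000, 4.0000)

circle eqns → linear via eq_j − eq_1; set k_j = A_j·A_j − L_j²
k_1 = 0.0000+25.0000−17.0000 = 8.0000
0.0000·x + 5.0000·y = k_1−k_2 = 20.0000
-16.0000·x + 0.0000·y = k_1−k_3 = -64.0000
-8.0000·x + 0.0000·y = k_1−k_4 = -32.0000
solve first two rows → x=4.0000, y=4.0000
check cable 4: ‖A_4−P‖² = 1.0000 ≈ L_4² = 1.0000 ✓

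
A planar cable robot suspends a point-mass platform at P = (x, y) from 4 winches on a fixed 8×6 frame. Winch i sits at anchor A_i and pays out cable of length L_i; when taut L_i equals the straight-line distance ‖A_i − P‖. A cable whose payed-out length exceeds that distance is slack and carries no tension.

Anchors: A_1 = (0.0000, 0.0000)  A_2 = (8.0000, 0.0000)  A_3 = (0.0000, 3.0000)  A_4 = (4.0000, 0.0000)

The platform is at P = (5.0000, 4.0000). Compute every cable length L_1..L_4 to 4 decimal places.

(6.4031, 5.0000, 5.0990, 4.1231)

L_1: Δ = A_1−P = (-5.0000, -4.0000) → ‖Δ‖ = √41.0000 = 6.4031
L_2: Δ = A_2−P = (3.0000, -4.0000) → ‖Δ‖ = √25.0000 = 5.0000
L_3: Δ = A_3−P = (-5.0000, -1.0000) → ‖Δ‖ = √26.0000 = 5.0990
L_4: Δ = A_4−P = (-1.0000, -4.0000) → ‖Δ‖ = √17.0000 = 4.1231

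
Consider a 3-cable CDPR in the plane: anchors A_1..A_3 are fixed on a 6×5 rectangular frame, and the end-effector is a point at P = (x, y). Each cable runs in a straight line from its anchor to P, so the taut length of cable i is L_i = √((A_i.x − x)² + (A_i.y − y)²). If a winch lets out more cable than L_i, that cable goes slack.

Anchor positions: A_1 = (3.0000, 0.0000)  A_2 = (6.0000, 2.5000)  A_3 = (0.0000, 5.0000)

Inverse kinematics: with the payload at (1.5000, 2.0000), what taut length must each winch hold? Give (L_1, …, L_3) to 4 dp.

L_1 = √((3.0000−1.5000)² + (0.0000−2.0000)²) = 2.5000
L_2 = √((6.0000−1.5000)² + (2.5000−2.0000)²) = 4.5277
L_3 = √((0.0000−1.5000)² + (5.0000−2.0000)²) = 3.3541

(2.5000, 4.5277, 3.3541)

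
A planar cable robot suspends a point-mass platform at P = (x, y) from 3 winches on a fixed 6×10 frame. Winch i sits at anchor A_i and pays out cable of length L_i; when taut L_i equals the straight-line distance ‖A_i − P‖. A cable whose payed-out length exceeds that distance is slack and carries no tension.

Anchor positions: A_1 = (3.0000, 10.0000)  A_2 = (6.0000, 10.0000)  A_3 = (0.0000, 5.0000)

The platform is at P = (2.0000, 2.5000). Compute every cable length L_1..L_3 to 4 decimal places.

(7.5664, 8.5000, 3.2016)

cable 1: Δx=1.0000, Δy=7.5000; L_1 = √(Δx²+Δy²) = 7.5664
cable 2: Δx=4.0000, Δy=7.5000; L_2 = √(Δx²+Δy²) = 8.5000
cable 3: Δx=-2.0000, Δy=2.5000; L_3 = √(Δx²+Δy²) = 3.2016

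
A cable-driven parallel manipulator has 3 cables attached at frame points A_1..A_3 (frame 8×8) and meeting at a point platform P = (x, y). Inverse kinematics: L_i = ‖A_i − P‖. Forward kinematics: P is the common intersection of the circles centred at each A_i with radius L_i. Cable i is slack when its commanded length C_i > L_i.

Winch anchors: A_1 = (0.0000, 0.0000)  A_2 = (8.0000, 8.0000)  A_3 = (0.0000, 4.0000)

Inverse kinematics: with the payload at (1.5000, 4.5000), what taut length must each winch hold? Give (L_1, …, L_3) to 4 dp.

(4.7434, 7.3824, 1.5811)

L_1: Δ = A_1−P = (-1.5000, -4.5000) → ‖Δ‖ = √22.5000 = 4.7434
L_2: Δ = A_2−P = (6.5000, 3.5000) → ‖Δ‖ = √54.5000 = 7.3824
L_3: Δ = A_3−P = (-1.5000, -0.5000) → ‖Δ‖ = √2.5000 = 1.5811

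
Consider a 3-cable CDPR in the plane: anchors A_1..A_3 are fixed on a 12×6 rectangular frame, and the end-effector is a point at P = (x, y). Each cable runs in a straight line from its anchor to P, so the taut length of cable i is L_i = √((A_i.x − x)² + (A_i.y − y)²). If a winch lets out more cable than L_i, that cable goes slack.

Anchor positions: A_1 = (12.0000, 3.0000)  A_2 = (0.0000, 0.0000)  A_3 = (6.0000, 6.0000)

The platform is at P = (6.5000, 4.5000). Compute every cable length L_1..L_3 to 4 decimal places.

cable 1: Δx=5.5000, Δy=-1.5000; L_1 = √(Δx²+Δy²) = 5.7009
cable 2: Δx=-6.5000, Δy=-4.5000; L_2 = √(Δx²+Δy²) = 7.9057
cable 3: Δx=-0.5000, Δy=1.5000; L_3 = √(Δx²+Δy²) = 1.5811

(5.7009, 7.9057, 1.5811)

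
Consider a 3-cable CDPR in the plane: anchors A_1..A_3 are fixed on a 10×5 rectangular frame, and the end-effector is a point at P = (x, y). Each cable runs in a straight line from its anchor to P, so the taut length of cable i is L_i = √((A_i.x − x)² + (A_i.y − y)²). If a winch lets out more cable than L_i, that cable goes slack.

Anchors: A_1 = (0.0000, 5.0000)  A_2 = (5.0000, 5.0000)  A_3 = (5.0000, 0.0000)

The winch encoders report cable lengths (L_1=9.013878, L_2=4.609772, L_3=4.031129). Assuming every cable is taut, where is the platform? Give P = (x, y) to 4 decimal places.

(8.5000, 2.0000)

each cable: (A_i−P)·(A_i−P) = L_i²; let c_i = ‖A_i‖²−L_i²
c_1 = 0.0000+25.0000−81.2500 = -56.2500
row 1: -10.0000x + 0.0000y = -85.0000  (c_2=28.7500)
row 2: -10.0000x + 10.0000y = -65.0000  (c_3=8.7500)
Cramer on rows 1–2 → x = 8.5000, y = 2.0000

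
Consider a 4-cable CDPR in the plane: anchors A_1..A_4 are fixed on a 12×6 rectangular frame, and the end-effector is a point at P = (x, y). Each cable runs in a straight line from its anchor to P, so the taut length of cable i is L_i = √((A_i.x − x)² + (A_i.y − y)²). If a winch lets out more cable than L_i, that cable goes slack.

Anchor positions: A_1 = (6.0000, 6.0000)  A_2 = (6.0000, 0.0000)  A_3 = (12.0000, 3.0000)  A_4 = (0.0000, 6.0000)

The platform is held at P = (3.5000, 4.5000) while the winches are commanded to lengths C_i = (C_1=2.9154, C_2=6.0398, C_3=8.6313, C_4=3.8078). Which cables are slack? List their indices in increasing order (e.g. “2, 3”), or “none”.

2

cable 1: L_1 = ‖A_1−P‖ = 2.9155;  C_1 = 2.9154 → taut
cable 2: L_2 = ‖A_2−P‖ = 5.1478;  C_2 = 6.0398 → slack
cable 3: L_3 = ‖A_3−P‖ = 8.6313;  C_3 = 8.6313 → taut
cable 4: L_4 = ‖A_4−P‖ = 3.8079;  C_4 = 3.8078 → taut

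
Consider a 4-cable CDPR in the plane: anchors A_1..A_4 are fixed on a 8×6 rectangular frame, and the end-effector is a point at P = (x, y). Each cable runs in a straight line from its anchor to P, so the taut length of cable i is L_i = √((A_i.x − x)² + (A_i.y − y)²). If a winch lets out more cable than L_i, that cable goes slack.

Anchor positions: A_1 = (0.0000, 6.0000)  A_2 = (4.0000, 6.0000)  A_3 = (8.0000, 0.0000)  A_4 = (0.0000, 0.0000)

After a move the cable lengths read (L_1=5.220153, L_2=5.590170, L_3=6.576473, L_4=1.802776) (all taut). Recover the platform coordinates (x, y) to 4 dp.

each cable: (A_i−P)·(A_i−P) = L_i²; let c_i = ‖A_i‖²−L_i²
c_1 = 0.0000+36.0000−27.2500 = 8.7500
row 1: -8.0000x + 0.0000y = -12.0000  (c_2=20.7500)
row 2: -16.0000x + 12.0000y = -12.0000  (c_3=20.7500)
row 3: 0.0000x + 12.0000y = 12.0000  (c_4=-3.2500)
Cramer on rows 1–2 → x = 1.5000, y = 1.0000
check cable 4: ‖A_4−P‖² = 3.2500 ≈ L_4² = 3.2500 ✓

(1.5000, 1.0000)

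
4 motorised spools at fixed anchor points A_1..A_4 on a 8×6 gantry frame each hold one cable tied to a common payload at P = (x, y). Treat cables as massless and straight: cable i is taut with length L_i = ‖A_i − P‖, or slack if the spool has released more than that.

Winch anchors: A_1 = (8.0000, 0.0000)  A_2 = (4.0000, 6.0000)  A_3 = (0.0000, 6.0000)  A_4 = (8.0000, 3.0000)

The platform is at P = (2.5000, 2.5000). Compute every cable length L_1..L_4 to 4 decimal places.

L_1 = √((8.0000−2.5000)² + (0.0000−2.5000)²) = 6.0415
L_2 = √((4.0000−2.5000)² + (6.0000−2.5000)²) = 3.8079
L_3 = √((0.0000−2.5000)² + (6.0000−2.5000)²) = 4.3012
L_4 = √((8.0000−2.5000)² + (3.0000−2.5000)²) = 5.5227

(6.0415, 3.8079, 4.3012, 5.5227)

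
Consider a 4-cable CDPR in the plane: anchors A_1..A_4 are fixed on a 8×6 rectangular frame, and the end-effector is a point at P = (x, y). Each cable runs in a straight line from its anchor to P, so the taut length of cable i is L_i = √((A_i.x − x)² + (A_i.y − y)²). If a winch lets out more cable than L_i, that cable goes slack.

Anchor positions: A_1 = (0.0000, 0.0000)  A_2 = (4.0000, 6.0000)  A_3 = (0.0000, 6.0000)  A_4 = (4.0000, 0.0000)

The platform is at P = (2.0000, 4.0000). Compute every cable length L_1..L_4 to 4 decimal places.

(4.4721, 2.8284, 2.8284, 4.4721)

cable 1: Δx=-2.0000, Δy=-4.0000; L_1 = √(Δx²+Δy²) = 4.4721
cable 2: Δx=2.0000, Δy=2.0000; L_2 = √(Δx²+Δy²) = 2.8284
cable 3: Δx=-2.0000, Δy=2.0000; L_3 = √(Δx²+Δy²) = 2.8284
cable 4: Δx=2.0000, Δy=-4.0000; L_4 = √(Δx²+Δy²) = 4.4721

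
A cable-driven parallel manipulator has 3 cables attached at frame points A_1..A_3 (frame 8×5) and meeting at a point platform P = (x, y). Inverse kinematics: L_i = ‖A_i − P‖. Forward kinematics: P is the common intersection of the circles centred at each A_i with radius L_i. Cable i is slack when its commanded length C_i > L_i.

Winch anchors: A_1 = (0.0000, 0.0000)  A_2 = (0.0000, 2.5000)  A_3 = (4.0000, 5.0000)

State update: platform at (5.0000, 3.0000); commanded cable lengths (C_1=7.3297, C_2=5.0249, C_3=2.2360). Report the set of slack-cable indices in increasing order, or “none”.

cable 1: L_1 = ‖A_1−P‖ = 5.8310;  C_1 = 7.3297 → slack
cable 2: L_2 = ‖A_2−P‖ = 5.0249;  C_2 = 5.0249 → taut
cable 3: L_3 = ‖A_3−P‖ = 2.2361;  C_3 = 2.2360 → taut

1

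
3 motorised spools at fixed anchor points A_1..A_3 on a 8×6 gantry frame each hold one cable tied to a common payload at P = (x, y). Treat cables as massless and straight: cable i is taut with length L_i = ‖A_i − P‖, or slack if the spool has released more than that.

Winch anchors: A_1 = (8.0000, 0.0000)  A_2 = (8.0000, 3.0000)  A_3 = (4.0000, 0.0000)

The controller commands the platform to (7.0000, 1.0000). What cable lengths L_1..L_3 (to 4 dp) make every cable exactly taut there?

(1.4142, 2.2361, 3.1623)

L_1: Δ = A_1−P = (1.0000, -1.0000) → ‖Δ‖ = √2.0000 = 1.4142
L_2: Δ = A_2−P = (1.0000, 2.0000) → ‖Δ‖ = √5.0000 = 2.2361
L_3: Δ = A_3−P = (-3.0000, -1.0000) → ‖Δ‖ = √10.0000 = 3.1623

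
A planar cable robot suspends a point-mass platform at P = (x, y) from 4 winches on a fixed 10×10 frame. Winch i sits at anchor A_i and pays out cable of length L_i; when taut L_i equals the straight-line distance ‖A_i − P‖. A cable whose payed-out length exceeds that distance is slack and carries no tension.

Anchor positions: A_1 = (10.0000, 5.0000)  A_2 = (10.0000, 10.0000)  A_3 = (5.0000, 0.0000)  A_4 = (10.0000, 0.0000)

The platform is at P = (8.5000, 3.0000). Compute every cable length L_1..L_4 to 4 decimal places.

L_1: Δ = A_1−P = (1.5000, 2.0000) → ‖Δ‖ = √6.2500 = 2.5000
L_2: Δ = A_2−P = (1.5000, 7.0000) → ‖Δ‖ = √51.2500 = 7.1589
L_3: Δ = A_3−P = (-3.5000, -3.0000) → ‖Δ‖ = √21.2500 = 4.6098
L_4: Δ = A_4−P = (1.5000, -3.0000) → ‖Δ‖ = √11.2500 = 3.3541

(2.5000, 7.1589, 4.6098, 3.3541)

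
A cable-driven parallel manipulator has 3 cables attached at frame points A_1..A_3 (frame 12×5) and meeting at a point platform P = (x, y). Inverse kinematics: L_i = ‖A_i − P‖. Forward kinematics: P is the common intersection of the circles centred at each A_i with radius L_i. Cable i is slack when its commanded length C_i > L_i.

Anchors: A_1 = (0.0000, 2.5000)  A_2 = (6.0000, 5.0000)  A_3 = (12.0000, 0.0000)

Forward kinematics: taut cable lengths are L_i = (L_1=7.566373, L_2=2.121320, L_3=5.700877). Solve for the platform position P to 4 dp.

expand ‖A_i−P‖²=L_i² and subtract eq 1 (k_i ≔ ‖A_i‖²−L_i²)
k_1 = 0.0000+6.2500−57.2500 = -51.0000
eq1−eq2 → [-12.0000  -5.0000]·P = -107.5000
eq1−eq3 → [-24.0000  5.0000]·P = -162.5000
2×2 solve → P = (7.5000, 3.5000)

(7.5000, 3.5000)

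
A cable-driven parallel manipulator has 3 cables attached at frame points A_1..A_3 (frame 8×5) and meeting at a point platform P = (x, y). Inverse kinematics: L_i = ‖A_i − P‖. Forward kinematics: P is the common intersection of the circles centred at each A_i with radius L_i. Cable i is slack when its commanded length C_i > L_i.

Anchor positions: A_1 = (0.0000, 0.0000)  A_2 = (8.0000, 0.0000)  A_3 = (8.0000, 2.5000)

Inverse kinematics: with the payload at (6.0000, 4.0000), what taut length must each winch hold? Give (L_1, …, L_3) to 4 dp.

(7.2111, 4.4721, 2.5000)

L_1 = √((0.0000−6.0000)² + (0.0000−4.0000)²) = 7.2111
L_2 = √((8.0000−6.0000)² + (0.0000−4.0000)²) = 4.4721
L_3 = √((8.0000−6.0000)² + (2.5000−4.0000)²) = 2.5000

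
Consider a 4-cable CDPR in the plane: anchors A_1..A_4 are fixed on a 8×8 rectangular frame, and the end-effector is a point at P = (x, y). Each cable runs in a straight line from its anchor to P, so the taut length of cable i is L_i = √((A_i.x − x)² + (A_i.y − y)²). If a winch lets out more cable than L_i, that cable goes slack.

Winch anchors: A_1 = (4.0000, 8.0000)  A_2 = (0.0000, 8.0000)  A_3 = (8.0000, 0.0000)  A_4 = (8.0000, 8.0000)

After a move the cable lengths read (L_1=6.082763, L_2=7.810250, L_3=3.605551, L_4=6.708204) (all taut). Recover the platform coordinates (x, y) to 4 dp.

(5.0000, 2.0000)

circle eqns → linear via eq_j − eq_1; set k_j = A_j·A_j − L_j²
k_1 = 16.0000+64.0000−37.0000 = 43.0000
8.0000·x + 0.0000·y = k_1−k_2 = 40.0000
-8.0000·x + 16.0000·y = k_1−k_3 = -8.0000
-8.0000·x + 0.0000·y = k_1−k_4 = -40.0000
solve first two rows → x=5.0000, y=2.0000
check cable 4: ‖A_4−P‖² = 45.0000 ≈ L_4² = 45.0000 ✓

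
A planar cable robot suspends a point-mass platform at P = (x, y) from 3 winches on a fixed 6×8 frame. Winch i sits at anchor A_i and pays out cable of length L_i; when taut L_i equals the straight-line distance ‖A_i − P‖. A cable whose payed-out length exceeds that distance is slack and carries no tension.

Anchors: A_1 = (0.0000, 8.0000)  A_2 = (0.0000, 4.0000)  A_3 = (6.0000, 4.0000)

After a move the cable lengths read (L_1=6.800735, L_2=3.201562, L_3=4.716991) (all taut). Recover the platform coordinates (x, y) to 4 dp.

(2.0000, 1.5000)

each cable: (A_i−P)·(A_i−P) = L_i²; let k_i = ‖A_i‖²−L_i²
k_1 = 0.0000+64.0000−46.2500 = 17.7500
row 1: 0.0000x + 8.0000y = 12.0000  (k_2=5.7500)
row 2: -12.0000x + 8.0000y = -12.0000  (k_3=29.7500)
Cramer on rows 1–2 → x = 2.0000, y = 1.5000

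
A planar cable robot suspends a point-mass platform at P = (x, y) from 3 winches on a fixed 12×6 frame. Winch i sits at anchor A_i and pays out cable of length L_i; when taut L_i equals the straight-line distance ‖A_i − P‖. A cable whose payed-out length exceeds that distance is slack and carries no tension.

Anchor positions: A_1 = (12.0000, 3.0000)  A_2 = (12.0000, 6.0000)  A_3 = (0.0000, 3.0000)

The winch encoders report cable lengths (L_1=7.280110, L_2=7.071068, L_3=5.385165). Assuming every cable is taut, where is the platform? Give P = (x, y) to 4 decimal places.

expand ‖A_i−P‖²=L_i² and subtract eq 1 (k_i ≔ ‖A_i‖²−L_i²)
k_1 = 144.0000+9.0000−53.0000 = 100.0000
eq1−eq2 → [0.0000  -6.0000]·P = -30.0000
eq1−eq3 → [24.0000  0.0000]·P = 120.0000
2×2 solve → P = (5.0000, 5.0000)

(5.0000, 5.0000)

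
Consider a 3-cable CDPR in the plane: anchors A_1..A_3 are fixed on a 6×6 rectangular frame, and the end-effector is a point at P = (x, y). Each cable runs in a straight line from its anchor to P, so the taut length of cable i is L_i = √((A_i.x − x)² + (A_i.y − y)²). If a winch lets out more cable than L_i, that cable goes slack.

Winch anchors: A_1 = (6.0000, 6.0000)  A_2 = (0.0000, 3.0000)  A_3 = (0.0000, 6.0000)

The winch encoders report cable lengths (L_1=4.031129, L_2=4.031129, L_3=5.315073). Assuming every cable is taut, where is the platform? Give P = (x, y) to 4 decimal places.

(4.0000, 2.5000)

expand ‖A_i−P‖²=L_i² and subtract eq 1 (q_i ≔ ‖A_i‖²−L_i²)
q_1 = 36.0000+36.0000−16.2500 = 55.7500
eq1−eq2 → [12.0000  6.0000]·P = 63.0000
eq1−eq3 → [12.0000  0.0000]·P = 48.0000
2×2 solve → P = (4.0000, 2.5000)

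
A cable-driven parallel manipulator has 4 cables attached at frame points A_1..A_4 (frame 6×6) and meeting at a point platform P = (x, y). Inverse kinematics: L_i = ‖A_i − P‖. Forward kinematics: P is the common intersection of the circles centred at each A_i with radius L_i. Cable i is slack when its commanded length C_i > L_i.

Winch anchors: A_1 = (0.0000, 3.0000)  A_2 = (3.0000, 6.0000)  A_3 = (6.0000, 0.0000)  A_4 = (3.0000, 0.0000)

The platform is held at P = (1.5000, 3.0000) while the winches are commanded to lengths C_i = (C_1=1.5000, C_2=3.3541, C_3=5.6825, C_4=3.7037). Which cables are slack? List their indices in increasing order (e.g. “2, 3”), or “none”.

3, 4

cable 1: √((-1.5000)²+(0.0000)²)=1.5000, C_1=1.5000: taut
cable 2: √((1.5000)²+(3.0000)²)=3.3541, C_2=3.3541: taut
cable 3: √((4.5000)²+(-3.0000)²)=5.4083, C_3=5.6825: slack
cable 4: √((1.5000)²+(-3.0000)²)=3.3541, C_4=3.7037: slack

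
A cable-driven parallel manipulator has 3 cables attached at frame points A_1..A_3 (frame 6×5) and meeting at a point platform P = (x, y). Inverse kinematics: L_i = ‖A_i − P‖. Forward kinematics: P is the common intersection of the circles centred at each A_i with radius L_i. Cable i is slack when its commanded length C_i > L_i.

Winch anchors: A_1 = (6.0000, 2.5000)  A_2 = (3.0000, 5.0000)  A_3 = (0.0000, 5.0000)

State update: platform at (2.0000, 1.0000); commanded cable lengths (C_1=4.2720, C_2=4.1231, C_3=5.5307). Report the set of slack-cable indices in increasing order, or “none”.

cable 1: √((4.0000)²+(1.5000)²)=4.2720, C_1=4.2720: taut
cable 2: √((1.0000)²+(4.0000)²)=4.1231, C_2=4.1231: taut
cable 3: √((-2.0000)²+(4.0000)²)=4.4721, C_3=5.5307: slack

3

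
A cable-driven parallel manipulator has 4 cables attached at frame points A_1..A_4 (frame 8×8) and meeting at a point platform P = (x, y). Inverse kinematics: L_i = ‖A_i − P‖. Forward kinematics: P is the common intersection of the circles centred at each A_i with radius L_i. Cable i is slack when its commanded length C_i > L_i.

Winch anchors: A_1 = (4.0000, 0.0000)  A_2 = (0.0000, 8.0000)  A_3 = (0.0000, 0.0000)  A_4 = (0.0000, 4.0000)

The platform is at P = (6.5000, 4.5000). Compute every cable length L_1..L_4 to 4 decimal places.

L_1: Δ = A_1−P = (-2.5000, -4.5000) → ‖Δ‖ = √26.5000 = 5.1478
L_2: Δ = A_2−P = (-6.5000, 3.5000) → ‖Δ‖ = √54.5000 = 7.3824
L_3: Δ = A_3−P = (-6.5000, -4.5000) → ‖Δ‖ = √62.5000 = 7.9057
L_4: Δ = A_4−P = (-6.5000, -0.5000) → ‖Δ‖ = √42.5000 = 6.5192

(5.1478, 7.3824, 7.9057, 6.5192)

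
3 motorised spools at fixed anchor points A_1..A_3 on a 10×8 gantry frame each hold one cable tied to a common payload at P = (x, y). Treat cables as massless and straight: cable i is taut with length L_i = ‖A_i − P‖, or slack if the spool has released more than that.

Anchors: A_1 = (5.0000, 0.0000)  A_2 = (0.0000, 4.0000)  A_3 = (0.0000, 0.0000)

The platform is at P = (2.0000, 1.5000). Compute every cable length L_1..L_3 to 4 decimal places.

cable 1: Δx=3.0000, Δy=-1.5000; L_1 = √(Δx²+Δy²) = 3.3541
cable 2: Δx=-2.0000, Δy=2.5000; L_2 = √(Δx²+Δy²) = 3.2016
cable 3: Δx=-2.0000, Δy=-1.5000; L_3 = √(Δx²+Δy²) = 2.5000

(3.3541, 3.2016, 2.5000)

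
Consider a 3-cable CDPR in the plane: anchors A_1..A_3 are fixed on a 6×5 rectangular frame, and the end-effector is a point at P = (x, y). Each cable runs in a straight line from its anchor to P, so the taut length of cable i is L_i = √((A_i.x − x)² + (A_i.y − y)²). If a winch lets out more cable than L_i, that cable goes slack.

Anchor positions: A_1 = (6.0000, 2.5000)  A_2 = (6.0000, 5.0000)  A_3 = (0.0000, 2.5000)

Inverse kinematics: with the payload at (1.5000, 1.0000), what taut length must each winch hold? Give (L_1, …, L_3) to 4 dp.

(4.7434, 6.0208, 2.1213)

L_1: Δ = A_1−P = (4.5000, 1.5000) → ‖Δ‖ = √22.5000 = 4.7434
L_2: Δ = A_2−P = (4.5000, 4.0000) → ‖Δ‖ = √36.2500 = 6.0208
L_3: Δ = A_3−P = (-1.5000, 1.5000) → ‖Δ‖ = √4.5000 = 2.1213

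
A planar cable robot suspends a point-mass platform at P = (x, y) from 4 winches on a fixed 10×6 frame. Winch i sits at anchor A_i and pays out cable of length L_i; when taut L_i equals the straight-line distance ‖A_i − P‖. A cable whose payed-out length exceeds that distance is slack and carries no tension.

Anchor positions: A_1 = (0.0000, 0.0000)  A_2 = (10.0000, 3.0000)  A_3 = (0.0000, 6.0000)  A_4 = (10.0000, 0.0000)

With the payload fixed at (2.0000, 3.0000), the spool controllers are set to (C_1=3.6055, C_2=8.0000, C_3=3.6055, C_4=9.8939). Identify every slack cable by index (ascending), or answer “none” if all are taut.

cable 1: L_1 = ‖A_1−P‖ = 3.6056;  C_1 = 3.6055 → taut
cable 2: L_2 = ‖A_2−P‖ = 8.0000;  C_2 = 8.0000 → taut
cable 3: L_3 = ‖A_3−P‖ = 3.6056;  C_3 = 3.6055 → taut
cable 4: L_4 = ‖A_4−P‖ = 8.5440;  C_4 = 9.8939 → slack

4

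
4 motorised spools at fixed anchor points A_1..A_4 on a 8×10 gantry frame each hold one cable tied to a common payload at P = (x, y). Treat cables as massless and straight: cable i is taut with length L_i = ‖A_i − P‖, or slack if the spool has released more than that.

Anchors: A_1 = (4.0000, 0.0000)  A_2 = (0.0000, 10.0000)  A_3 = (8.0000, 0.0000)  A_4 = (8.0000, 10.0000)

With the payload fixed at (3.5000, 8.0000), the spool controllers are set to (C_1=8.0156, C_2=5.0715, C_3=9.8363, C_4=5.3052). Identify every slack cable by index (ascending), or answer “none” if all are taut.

2, 3, 4

cable 1: √((0.5000)²+(-8.0000)²)=8.0156, C_1=8.0156: taut
cable 2: √((-3.5000)²+(2.0000)²)=4.0311, C_2=5.0715: slack
cable 3: √((4.5000)²+(-8.0000)²)=9.1788, C_3=9.8363: slack
cable 4: √((4.5000)²+(2.0000)²)=4.9244, C_4=5.3052: slack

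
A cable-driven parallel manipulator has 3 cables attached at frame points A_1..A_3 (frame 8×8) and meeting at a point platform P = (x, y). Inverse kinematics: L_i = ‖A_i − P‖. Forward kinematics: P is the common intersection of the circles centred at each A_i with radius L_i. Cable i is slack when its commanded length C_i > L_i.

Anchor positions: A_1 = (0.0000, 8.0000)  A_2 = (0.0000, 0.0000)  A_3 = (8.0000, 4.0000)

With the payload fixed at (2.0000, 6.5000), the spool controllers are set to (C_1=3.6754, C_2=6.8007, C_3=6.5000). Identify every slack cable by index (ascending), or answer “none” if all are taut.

1

cable 1: L_1 = ‖A_1−P‖ = 2.5000;  C_1 = 3.6754 → slack
cable 2: L_2 = ‖A_2−P‖ = 6.8007;  C_2 = 6.8007 → taut
cable 3: L_3 = ‖A_3−P‖ = 6.5000;  C_3 = 6.5000 → taut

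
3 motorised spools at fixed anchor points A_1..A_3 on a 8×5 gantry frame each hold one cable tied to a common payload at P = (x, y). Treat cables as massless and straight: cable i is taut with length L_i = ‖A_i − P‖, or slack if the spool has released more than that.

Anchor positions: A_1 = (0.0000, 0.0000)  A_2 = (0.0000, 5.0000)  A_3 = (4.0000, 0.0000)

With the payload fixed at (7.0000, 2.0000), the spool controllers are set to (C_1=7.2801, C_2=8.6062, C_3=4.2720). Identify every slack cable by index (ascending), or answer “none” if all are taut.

2, 3

cable 1: √((-7.0000)²+(-2.0000)²)=7.2801, C_1=7.2801: taut
cable 2: √((-7.0000)²+(3.0000)²)=7.6158, C_2=8.6062: slack
cable 3: √((-3.0000)²+(-2.0000)²)=3.6056, C_3=4.2720: slack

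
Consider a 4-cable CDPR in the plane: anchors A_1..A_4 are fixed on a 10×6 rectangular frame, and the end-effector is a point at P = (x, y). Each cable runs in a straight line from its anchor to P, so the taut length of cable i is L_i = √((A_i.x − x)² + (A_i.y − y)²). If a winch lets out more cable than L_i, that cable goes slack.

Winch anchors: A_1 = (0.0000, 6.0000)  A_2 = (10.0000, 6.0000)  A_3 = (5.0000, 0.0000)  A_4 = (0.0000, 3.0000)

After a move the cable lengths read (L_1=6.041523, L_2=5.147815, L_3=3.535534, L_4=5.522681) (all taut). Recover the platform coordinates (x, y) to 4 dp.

circle eqns → linear via eq_j − eq_1; set k_j = A_j·A_j − L_j²
k_1 = 0.0000+36.0000−36.5000 = -0.5000
-20.0000·x + 0.0000·y = k_1−k_2 = -110.0000
-10.0000·x + 12.0000·y = k_1−k_3 = -13.0000
0.0000·x + 6.0000·y = k_1−k_4 = 21.0000
solve first two rows → x=5.5000, y=3.5000
check cable 4: ‖A_4−P‖² = 30.5000 ≈ L_4² = 30.5000 ✓

(5.5000, 3.5000)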